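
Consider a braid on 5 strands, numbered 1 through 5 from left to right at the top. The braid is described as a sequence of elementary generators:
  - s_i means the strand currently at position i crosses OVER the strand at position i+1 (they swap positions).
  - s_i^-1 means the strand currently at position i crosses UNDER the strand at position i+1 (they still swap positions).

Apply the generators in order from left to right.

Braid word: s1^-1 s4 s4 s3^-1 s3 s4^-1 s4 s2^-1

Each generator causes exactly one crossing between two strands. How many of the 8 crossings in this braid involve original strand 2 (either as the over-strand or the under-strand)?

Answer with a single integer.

Gen 1: crossing 1x2. Involves strand 2? yes. Count so far: 1
Gen 2: crossing 4x5. Involves strand 2? no. Count so far: 1
Gen 3: crossing 5x4. Involves strand 2? no. Count so far: 1
Gen 4: crossing 3x4. Involves strand 2? no. Count so far: 1
Gen 5: crossing 4x3. Involves strand 2? no. Count so far: 1
Gen 6: crossing 4x5. Involves strand 2? no. Count so far: 1
Gen 7: crossing 5x4. Involves strand 2? no. Count so far: 1
Gen 8: crossing 1x3. Involves strand 2? no. Count so far: 1

Answer: 1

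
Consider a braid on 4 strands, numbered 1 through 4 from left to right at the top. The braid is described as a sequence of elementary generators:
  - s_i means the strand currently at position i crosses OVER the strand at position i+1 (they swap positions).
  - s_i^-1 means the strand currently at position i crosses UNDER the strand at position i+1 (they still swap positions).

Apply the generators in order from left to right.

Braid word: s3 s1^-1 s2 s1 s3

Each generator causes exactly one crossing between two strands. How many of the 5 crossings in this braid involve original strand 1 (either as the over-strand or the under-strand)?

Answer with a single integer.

Answer: 3

Derivation:
Gen 1: crossing 3x4. Involves strand 1? no. Count so far: 0
Gen 2: crossing 1x2. Involves strand 1? yes. Count so far: 1
Gen 3: crossing 1x4. Involves strand 1? yes. Count so far: 2
Gen 4: crossing 2x4. Involves strand 1? no. Count so far: 2
Gen 5: crossing 1x3. Involves strand 1? yes. Count so far: 3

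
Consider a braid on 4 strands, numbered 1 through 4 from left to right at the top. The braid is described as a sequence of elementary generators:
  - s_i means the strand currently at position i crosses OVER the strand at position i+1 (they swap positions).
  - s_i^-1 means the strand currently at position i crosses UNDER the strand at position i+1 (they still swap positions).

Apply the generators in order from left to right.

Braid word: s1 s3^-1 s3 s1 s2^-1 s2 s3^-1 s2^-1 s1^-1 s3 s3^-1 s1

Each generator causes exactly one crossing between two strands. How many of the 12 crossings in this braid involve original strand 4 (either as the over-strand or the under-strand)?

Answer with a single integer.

Answer: 6

Derivation:
Gen 1: crossing 1x2. Involves strand 4? no. Count so far: 0
Gen 2: crossing 3x4. Involves strand 4? yes. Count so far: 1
Gen 3: crossing 4x3. Involves strand 4? yes. Count so far: 2
Gen 4: crossing 2x1. Involves strand 4? no. Count so far: 2
Gen 5: crossing 2x3. Involves strand 4? no. Count so far: 2
Gen 6: crossing 3x2. Involves strand 4? no. Count so far: 2
Gen 7: crossing 3x4. Involves strand 4? yes. Count so far: 3
Gen 8: crossing 2x4. Involves strand 4? yes. Count so far: 4
Gen 9: crossing 1x4. Involves strand 4? yes. Count so far: 5
Gen 10: crossing 2x3. Involves strand 4? no. Count so far: 5
Gen 11: crossing 3x2. Involves strand 4? no. Count so far: 5
Gen 12: crossing 4x1. Involves strand 4? yes. Count so far: 6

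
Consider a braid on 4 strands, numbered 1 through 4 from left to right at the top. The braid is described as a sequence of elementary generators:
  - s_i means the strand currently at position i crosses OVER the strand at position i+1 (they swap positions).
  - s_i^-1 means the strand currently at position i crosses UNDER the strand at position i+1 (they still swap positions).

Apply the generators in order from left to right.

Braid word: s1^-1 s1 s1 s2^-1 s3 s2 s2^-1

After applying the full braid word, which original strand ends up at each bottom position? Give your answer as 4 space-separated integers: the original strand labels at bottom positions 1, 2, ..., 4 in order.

Gen 1 (s1^-1): strand 1 crosses under strand 2. Perm now: [2 1 3 4]
Gen 2 (s1): strand 2 crosses over strand 1. Perm now: [1 2 3 4]
Gen 3 (s1): strand 1 crosses over strand 2. Perm now: [2 1 3 4]
Gen 4 (s2^-1): strand 1 crosses under strand 3. Perm now: [2 3 1 4]
Gen 5 (s3): strand 1 crosses over strand 4. Perm now: [2 3 4 1]
Gen 6 (s2): strand 3 crosses over strand 4. Perm now: [2 4 3 1]
Gen 7 (s2^-1): strand 4 crosses under strand 3. Perm now: [2 3 4 1]

Answer: 2 3 4 1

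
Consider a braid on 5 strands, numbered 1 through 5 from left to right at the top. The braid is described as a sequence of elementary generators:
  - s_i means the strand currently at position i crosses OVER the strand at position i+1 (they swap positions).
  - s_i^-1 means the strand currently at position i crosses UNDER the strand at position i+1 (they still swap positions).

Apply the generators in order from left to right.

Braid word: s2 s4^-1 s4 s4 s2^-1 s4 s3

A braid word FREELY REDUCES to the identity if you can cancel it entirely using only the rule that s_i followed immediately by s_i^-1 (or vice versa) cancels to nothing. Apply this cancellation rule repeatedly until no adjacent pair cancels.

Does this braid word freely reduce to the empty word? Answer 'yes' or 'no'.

Gen 1 (s2): push. Stack: [s2]
Gen 2 (s4^-1): push. Stack: [s2 s4^-1]
Gen 3 (s4): cancels prior s4^-1. Stack: [s2]
Gen 4 (s4): push. Stack: [s2 s4]
Gen 5 (s2^-1): push. Stack: [s2 s4 s2^-1]
Gen 6 (s4): push. Stack: [s2 s4 s2^-1 s4]
Gen 7 (s3): push. Stack: [s2 s4 s2^-1 s4 s3]
Reduced word: s2 s4 s2^-1 s4 s3

Answer: no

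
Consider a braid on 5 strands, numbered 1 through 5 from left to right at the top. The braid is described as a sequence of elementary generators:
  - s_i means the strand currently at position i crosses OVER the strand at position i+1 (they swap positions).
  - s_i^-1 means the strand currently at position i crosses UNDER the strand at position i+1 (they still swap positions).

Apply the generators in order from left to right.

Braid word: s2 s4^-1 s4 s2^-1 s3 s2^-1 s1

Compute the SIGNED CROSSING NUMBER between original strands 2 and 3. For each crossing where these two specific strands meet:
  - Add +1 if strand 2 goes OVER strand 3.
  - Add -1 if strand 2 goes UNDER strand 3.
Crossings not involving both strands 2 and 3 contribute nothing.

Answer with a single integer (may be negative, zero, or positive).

Answer: 2

Derivation:
Gen 1: 2 over 3. Both 2&3? yes. Contrib: +1. Sum: 1
Gen 2: crossing 4x5. Both 2&3? no. Sum: 1
Gen 3: crossing 5x4. Both 2&3? no. Sum: 1
Gen 4: 3 under 2. Both 2&3? yes. Contrib: +1. Sum: 2
Gen 5: crossing 3x4. Both 2&3? no. Sum: 2
Gen 6: crossing 2x4. Both 2&3? no. Sum: 2
Gen 7: crossing 1x4. Both 2&3? no. Sum: 2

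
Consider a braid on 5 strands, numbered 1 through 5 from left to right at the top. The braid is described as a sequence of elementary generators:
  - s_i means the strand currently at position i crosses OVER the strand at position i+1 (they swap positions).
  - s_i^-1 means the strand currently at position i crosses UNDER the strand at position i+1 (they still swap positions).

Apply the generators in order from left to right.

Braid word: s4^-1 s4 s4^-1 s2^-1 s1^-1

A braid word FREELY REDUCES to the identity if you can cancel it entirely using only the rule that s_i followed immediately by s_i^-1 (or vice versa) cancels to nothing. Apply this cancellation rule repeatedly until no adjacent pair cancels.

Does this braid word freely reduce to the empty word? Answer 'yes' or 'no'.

Gen 1 (s4^-1): push. Stack: [s4^-1]
Gen 2 (s4): cancels prior s4^-1. Stack: []
Gen 3 (s4^-1): push. Stack: [s4^-1]
Gen 4 (s2^-1): push. Stack: [s4^-1 s2^-1]
Gen 5 (s1^-1): push. Stack: [s4^-1 s2^-1 s1^-1]
Reduced word: s4^-1 s2^-1 s1^-1

Answer: no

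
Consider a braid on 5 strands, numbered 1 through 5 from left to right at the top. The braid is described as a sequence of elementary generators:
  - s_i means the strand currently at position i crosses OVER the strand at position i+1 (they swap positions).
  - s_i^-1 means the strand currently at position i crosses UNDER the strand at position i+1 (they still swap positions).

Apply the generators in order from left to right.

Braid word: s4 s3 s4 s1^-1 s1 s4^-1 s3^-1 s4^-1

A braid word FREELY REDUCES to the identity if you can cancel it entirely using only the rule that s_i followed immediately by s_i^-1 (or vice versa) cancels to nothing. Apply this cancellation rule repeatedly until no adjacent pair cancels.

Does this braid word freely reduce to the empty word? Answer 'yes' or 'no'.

Gen 1 (s4): push. Stack: [s4]
Gen 2 (s3): push. Stack: [s4 s3]
Gen 3 (s4): push. Stack: [s4 s3 s4]
Gen 4 (s1^-1): push. Stack: [s4 s3 s4 s1^-1]
Gen 5 (s1): cancels prior s1^-1. Stack: [s4 s3 s4]
Gen 6 (s4^-1): cancels prior s4. Stack: [s4 s3]
Gen 7 (s3^-1): cancels prior s3. Stack: [s4]
Gen 8 (s4^-1): cancels prior s4. Stack: []
Reduced word: (empty)

Answer: yes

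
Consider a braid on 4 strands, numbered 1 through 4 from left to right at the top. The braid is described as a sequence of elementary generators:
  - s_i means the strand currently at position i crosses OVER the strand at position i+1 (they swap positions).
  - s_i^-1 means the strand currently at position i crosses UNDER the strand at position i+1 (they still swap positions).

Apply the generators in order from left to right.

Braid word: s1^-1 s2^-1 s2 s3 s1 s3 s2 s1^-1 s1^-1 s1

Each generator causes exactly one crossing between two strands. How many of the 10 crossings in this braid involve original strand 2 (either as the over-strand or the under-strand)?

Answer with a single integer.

Gen 1: crossing 1x2. Involves strand 2? yes. Count so far: 1
Gen 2: crossing 1x3. Involves strand 2? no. Count so far: 1
Gen 3: crossing 3x1. Involves strand 2? no. Count so far: 1
Gen 4: crossing 3x4. Involves strand 2? no. Count so far: 1
Gen 5: crossing 2x1. Involves strand 2? yes. Count so far: 2
Gen 6: crossing 4x3. Involves strand 2? no. Count so far: 2
Gen 7: crossing 2x3. Involves strand 2? yes. Count so far: 3
Gen 8: crossing 1x3. Involves strand 2? no. Count so far: 3
Gen 9: crossing 3x1. Involves strand 2? no. Count so far: 3
Gen 10: crossing 1x3. Involves strand 2? no. Count so far: 3

Answer: 3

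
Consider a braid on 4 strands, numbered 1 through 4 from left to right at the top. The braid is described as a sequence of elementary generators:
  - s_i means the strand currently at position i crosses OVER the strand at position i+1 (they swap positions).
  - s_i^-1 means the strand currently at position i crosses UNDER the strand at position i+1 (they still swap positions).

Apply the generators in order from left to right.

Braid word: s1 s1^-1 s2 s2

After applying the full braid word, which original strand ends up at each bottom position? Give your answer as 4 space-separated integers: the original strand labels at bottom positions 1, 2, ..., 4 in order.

Answer: 1 2 3 4

Derivation:
Gen 1 (s1): strand 1 crosses over strand 2. Perm now: [2 1 3 4]
Gen 2 (s1^-1): strand 2 crosses under strand 1. Perm now: [1 2 3 4]
Gen 3 (s2): strand 2 crosses over strand 3. Perm now: [1 3 2 4]
Gen 4 (s2): strand 3 crosses over strand 2. Perm now: [1 2 3 4]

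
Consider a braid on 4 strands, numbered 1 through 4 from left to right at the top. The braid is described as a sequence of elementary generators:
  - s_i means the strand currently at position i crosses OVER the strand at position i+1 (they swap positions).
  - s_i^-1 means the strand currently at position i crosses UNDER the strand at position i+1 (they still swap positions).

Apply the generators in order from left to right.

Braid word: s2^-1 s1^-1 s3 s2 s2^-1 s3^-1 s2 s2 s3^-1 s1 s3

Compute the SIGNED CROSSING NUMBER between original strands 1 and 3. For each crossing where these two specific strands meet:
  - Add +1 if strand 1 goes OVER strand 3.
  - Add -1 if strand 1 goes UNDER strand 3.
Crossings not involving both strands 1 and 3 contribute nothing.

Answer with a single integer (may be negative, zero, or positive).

Gen 1: crossing 2x3. Both 1&3? no. Sum: 0
Gen 2: 1 under 3. Both 1&3? yes. Contrib: -1. Sum: -1
Gen 3: crossing 2x4. Both 1&3? no. Sum: -1
Gen 4: crossing 1x4. Both 1&3? no. Sum: -1
Gen 5: crossing 4x1. Both 1&3? no. Sum: -1
Gen 6: crossing 4x2. Both 1&3? no. Sum: -1
Gen 7: crossing 1x2. Both 1&3? no. Sum: -1
Gen 8: crossing 2x1. Both 1&3? no. Sum: -1
Gen 9: crossing 2x4. Both 1&3? no. Sum: -1
Gen 10: 3 over 1. Both 1&3? yes. Contrib: -1. Sum: -2
Gen 11: crossing 4x2. Both 1&3? no. Sum: -2

Answer: -2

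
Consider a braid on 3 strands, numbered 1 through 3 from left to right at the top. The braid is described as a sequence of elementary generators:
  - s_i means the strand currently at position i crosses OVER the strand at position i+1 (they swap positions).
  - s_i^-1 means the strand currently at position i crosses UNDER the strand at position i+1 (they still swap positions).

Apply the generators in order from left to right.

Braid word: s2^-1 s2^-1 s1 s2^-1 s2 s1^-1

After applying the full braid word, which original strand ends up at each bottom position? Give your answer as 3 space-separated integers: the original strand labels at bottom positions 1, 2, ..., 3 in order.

Answer: 1 2 3

Derivation:
Gen 1 (s2^-1): strand 2 crosses under strand 3. Perm now: [1 3 2]
Gen 2 (s2^-1): strand 3 crosses under strand 2. Perm now: [1 2 3]
Gen 3 (s1): strand 1 crosses over strand 2. Perm now: [2 1 3]
Gen 4 (s2^-1): strand 1 crosses under strand 3. Perm now: [2 3 1]
Gen 5 (s2): strand 3 crosses over strand 1. Perm now: [2 1 3]
Gen 6 (s1^-1): strand 2 crosses under strand 1. Perm now: [1 2 3]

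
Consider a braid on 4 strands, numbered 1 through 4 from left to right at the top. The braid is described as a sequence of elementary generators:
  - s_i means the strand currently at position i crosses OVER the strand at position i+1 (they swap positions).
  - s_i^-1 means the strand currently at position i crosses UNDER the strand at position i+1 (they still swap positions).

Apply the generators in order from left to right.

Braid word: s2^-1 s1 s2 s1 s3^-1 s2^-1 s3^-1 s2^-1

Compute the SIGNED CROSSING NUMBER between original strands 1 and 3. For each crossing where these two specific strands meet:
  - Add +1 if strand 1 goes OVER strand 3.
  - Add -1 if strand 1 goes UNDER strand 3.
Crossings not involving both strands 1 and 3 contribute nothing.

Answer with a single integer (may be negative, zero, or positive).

Answer: 2

Derivation:
Gen 1: crossing 2x3. Both 1&3? no. Sum: 0
Gen 2: 1 over 3. Both 1&3? yes. Contrib: +1. Sum: 1
Gen 3: crossing 1x2. Both 1&3? no. Sum: 1
Gen 4: crossing 3x2. Both 1&3? no. Sum: 1
Gen 5: crossing 1x4. Both 1&3? no. Sum: 1
Gen 6: crossing 3x4. Both 1&3? no. Sum: 1
Gen 7: 3 under 1. Both 1&3? yes. Contrib: +1. Sum: 2
Gen 8: crossing 4x1. Both 1&3? no. Sum: 2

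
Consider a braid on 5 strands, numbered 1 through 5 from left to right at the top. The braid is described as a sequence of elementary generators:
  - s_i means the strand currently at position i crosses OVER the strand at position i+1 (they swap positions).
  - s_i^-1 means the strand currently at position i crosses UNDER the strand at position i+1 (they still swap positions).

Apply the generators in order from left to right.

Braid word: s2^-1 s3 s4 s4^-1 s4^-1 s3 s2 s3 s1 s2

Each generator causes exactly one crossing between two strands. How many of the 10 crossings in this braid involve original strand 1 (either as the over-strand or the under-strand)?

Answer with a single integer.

Answer: 2

Derivation:
Gen 1: crossing 2x3. Involves strand 1? no. Count so far: 0
Gen 2: crossing 2x4. Involves strand 1? no. Count so far: 0
Gen 3: crossing 2x5. Involves strand 1? no. Count so far: 0
Gen 4: crossing 5x2. Involves strand 1? no. Count so far: 0
Gen 5: crossing 2x5. Involves strand 1? no. Count so far: 0
Gen 6: crossing 4x5. Involves strand 1? no. Count so far: 0
Gen 7: crossing 3x5. Involves strand 1? no. Count so far: 0
Gen 8: crossing 3x4. Involves strand 1? no. Count so far: 0
Gen 9: crossing 1x5. Involves strand 1? yes. Count so far: 1
Gen 10: crossing 1x4. Involves strand 1? yes. Count so far: 2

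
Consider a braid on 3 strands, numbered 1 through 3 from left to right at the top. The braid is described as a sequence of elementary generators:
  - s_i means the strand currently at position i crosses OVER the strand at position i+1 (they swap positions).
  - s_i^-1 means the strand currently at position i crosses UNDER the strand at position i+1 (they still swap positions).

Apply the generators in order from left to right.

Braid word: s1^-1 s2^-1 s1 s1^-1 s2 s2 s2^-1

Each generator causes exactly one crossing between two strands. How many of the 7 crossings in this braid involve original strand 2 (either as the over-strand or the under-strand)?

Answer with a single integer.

Gen 1: crossing 1x2. Involves strand 2? yes. Count so far: 1
Gen 2: crossing 1x3. Involves strand 2? no. Count so far: 1
Gen 3: crossing 2x3. Involves strand 2? yes. Count so far: 2
Gen 4: crossing 3x2. Involves strand 2? yes. Count so far: 3
Gen 5: crossing 3x1. Involves strand 2? no. Count so far: 3
Gen 6: crossing 1x3. Involves strand 2? no. Count so far: 3
Gen 7: crossing 3x1. Involves strand 2? no. Count so far: 3

Answer: 3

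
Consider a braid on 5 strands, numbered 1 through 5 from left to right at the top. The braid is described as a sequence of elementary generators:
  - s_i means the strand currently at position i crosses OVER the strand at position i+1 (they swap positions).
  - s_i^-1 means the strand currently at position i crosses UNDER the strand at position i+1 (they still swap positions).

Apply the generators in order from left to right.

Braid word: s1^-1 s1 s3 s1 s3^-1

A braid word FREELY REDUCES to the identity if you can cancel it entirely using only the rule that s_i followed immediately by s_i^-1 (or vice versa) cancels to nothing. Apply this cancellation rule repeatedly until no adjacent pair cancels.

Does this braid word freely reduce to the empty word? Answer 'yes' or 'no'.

Answer: no

Derivation:
Gen 1 (s1^-1): push. Stack: [s1^-1]
Gen 2 (s1): cancels prior s1^-1. Stack: []
Gen 3 (s3): push. Stack: [s3]
Gen 4 (s1): push. Stack: [s3 s1]
Gen 5 (s3^-1): push. Stack: [s3 s1 s3^-1]
Reduced word: s3 s1 s3^-1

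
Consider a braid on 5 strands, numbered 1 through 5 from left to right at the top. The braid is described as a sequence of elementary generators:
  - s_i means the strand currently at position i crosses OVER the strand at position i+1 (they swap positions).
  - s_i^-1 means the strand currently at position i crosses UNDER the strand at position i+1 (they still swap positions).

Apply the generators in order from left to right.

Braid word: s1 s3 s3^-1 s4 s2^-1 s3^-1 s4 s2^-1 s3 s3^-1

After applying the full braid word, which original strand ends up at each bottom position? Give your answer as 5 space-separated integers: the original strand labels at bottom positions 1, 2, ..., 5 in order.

Answer: 2 5 3 4 1

Derivation:
Gen 1 (s1): strand 1 crosses over strand 2. Perm now: [2 1 3 4 5]
Gen 2 (s3): strand 3 crosses over strand 4. Perm now: [2 1 4 3 5]
Gen 3 (s3^-1): strand 4 crosses under strand 3. Perm now: [2 1 3 4 5]
Gen 4 (s4): strand 4 crosses over strand 5. Perm now: [2 1 3 5 4]
Gen 5 (s2^-1): strand 1 crosses under strand 3. Perm now: [2 3 1 5 4]
Gen 6 (s3^-1): strand 1 crosses under strand 5. Perm now: [2 3 5 1 4]
Gen 7 (s4): strand 1 crosses over strand 4. Perm now: [2 3 5 4 1]
Gen 8 (s2^-1): strand 3 crosses under strand 5. Perm now: [2 5 3 4 1]
Gen 9 (s3): strand 3 crosses over strand 4. Perm now: [2 5 4 3 1]
Gen 10 (s3^-1): strand 4 crosses under strand 3. Perm now: [2 5 3 4 1]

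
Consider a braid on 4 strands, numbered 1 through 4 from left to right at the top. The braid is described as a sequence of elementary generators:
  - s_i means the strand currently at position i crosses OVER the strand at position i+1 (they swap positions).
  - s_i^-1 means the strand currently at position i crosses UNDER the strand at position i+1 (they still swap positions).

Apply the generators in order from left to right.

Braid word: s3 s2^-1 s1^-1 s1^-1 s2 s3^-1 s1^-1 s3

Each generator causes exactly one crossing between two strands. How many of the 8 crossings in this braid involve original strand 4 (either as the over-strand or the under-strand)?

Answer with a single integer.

Answer: 7

Derivation:
Gen 1: crossing 3x4. Involves strand 4? yes. Count so far: 1
Gen 2: crossing 2x4. Involves strand 4? yes. Count so far: 2
Gen 3: crossing 1x4. Involves strand 4? yes. Count so far: 3
Gen 4: crossing 4x1. Involves strand 4? yes. Count so far: 4
Gen 5: crossing 4x2. Involves strand 4? yes. Count so far: 5
Gen 6: crossing 4x3. Involves strand 4? yes. Count so far: 6
Gen 7: crossing 1x2. Involves strand 4? no. Count so far: 6
Gen 8: crossing 3x4. Involves strand 4? yes. Count so far: 7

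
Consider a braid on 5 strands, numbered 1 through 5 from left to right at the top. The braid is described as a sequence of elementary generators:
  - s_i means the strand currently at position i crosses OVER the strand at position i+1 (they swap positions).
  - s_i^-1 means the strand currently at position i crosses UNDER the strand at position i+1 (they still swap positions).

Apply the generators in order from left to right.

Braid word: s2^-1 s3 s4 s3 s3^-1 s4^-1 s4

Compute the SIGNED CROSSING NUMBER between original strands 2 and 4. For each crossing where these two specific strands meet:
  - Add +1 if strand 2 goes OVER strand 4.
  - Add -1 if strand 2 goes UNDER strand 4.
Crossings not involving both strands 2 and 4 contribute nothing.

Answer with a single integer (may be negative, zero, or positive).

Answer: 1

Derivation:
Gen 1: crossing 2x3. Both 2&4? no. Sum: 0
Gen 2: 2 over 4. Both 2&4? yes. Contrib: +1. Sum: 1
Gen 3: crossing 2x5. Both 2&4? no. Sum: 1
Gen 4: crossing 4x5. Both 2&4? no. Sum: 1
Gen 5: crossing 5x4. Both 2&4? no. Sum: 1
Gen 6: crossing 5x2. Both 2&4? no. Sum: 1
Gen 7: crossing 2x5. Both 2&4? no. Sum: 1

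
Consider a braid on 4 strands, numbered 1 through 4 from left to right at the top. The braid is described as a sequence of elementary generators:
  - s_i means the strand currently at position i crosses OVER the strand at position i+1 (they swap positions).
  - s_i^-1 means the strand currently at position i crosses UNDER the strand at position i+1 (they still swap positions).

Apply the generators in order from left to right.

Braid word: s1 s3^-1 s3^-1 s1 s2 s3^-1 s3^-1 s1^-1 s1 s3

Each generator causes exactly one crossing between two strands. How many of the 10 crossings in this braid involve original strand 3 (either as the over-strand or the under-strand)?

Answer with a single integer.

Answer: 5

Derivation:
Gen 1: crossing 1x2. Involves strand 3? no. Count so far: 0
Gen 2: crossing 3x4. Involves strand 3? yes. Count so far: 1
Gen 3: crossing 4x3. Involves strand 3? yes. Count so far: 2
Gen 4: crossing 2x1. Involves strand 3? no. Count so far: 2
Gen 5: crossing 2x3. Involves strand 3? yes. Count so far: 3
Gen 6: crossing 2x4. Involves strand 3? no. Count so far: 3
Gen 7: crossing 4x2. Involves strand 3? no. Count so far: 3
Gen 8: crossing 1x3. Involves strand 3? yes. Count so far: 4
Gen 9: crossing 3x1. Involves strand 3? yes. Count so far: 5
Gen 10: crossing 2x4. Involves strand 3? no. Count so far: 5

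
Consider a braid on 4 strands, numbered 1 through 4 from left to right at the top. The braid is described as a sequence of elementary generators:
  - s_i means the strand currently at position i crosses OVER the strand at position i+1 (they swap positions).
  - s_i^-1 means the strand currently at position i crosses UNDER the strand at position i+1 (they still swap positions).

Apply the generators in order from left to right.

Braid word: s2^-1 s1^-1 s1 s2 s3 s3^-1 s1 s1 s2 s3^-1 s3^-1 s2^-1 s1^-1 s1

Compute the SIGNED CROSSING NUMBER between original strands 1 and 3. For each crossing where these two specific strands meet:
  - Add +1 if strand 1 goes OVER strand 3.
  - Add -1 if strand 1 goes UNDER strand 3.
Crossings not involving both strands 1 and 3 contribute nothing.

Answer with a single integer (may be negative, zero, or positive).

Gen 1: crossing 2x3. Both 1&3? no. Sum: 0
Gen 2: 1 under 3. Both 1&3? yes. Contrib: -1. Sum: -1
Gen 3: 3 over 1. Both 1&3? yes. Contrib: -1. Sum: -2
Gen 4: crossing 3x2. Both 1&3? no. Sum: -2
Gen 5: crossing 3x4. Both 1&3? no. Sum: -2
Gen 6: crossing 4x3. Both 1&3? no. Sum: -2
Gen 7: crossing 1x2. Both 1&3? no. Sum: -2
Gen 8: crossing 2x1. Both 1&3? no. Sum: -2
Gen 9: crossing 2x3. Both 1&3? no. Sum: -2
Gen 10: crossing 2x4. Both 1&3? no. Sum: -2
Gen 11: crossing 4x2. Both 1&3? no. Sum: -2
Gen 12: crossing 3x2. Both 1&3? no. Sum: -2
Gen 13: crossing 1x2. Both 1&3? no. Sum: -2
Gen 14: crossing 2x1. Both 1&3? no. Sum: -2

Answer: -2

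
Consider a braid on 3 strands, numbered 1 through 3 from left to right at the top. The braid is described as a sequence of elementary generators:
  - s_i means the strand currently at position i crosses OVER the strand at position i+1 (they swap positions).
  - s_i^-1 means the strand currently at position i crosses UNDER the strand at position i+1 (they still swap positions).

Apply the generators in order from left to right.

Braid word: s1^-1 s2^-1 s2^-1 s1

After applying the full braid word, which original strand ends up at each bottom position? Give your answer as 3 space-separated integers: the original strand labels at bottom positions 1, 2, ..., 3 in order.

Gen 1 (s1^-1): strand 1 crosses under strand 2. Perm now: [2 1 3]
Gen 2 (s2^-1): strand 1 crosses under strand 3. Perm now: [2 3 1]
Gen 3 (s2^-1): strand 3 crosses under strand 1. Perm now: [2 1 3]
Gen 4 (s1): strand 2 crosses over strand 1. Perm now: [1 2 3]

Answer: 1 2 3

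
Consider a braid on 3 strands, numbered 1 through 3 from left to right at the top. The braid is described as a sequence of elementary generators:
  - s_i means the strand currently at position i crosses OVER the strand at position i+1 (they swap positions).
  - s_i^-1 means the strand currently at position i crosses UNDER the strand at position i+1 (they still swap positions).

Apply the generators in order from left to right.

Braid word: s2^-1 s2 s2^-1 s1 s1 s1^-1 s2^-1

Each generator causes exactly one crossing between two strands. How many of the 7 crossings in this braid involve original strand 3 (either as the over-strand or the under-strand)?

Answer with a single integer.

Answer: 6

Derivation:
Gen 1: crossing 2x3. Involves strand 3? yes. Count so far: 1
Gen 2: crossing 3x2. Involves strand 3? yes. Count so far: 2
Gen 3: crossing 2x3. Involves strand 3? yes. Count so far: 3
Gen 4: crossing 1x3. Involves strand 3? yes. Count so far: 4
Gen 5: crossing 3x1. Involves strand 3? yes. Count so far: 5
Gen 6: crossing 1x3. Involves strand 3? yes. Count so far: 6
Gen 7: crossing 1x2. Involves strand 3? no. Count so far: 6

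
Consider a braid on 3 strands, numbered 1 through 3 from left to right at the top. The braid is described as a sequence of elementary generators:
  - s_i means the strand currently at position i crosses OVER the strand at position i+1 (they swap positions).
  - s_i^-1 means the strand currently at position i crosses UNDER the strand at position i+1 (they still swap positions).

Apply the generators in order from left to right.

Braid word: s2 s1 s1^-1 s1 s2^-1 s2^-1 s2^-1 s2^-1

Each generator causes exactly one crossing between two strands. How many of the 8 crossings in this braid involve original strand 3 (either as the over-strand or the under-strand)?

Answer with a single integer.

Answer: 4

Derivation:
Gen 1: crossing 2x3. Involves strand 3? yes. Count so far: 1
Gen 2: crossing 1x3. Involves strand 3? yes. Count so far: 2
Gen 3: crossing 3x1. Involves strand 3? yes. Count so far: 3
Gen 4: crossing 1x3. Involves strand 3? yes. Count so far: 4
Gen 5: crossing 1x2. Involves strand 3? no. Count so far: 4
Gen 6: crossing 2x1. Involves strand 3? no. Count so far: 4
Gen 7: crossing 1x2. Involves strand 3? no. Count so far: 4
Gen 8: crossing 2x1. Involves strand 3? no. Count so far: 4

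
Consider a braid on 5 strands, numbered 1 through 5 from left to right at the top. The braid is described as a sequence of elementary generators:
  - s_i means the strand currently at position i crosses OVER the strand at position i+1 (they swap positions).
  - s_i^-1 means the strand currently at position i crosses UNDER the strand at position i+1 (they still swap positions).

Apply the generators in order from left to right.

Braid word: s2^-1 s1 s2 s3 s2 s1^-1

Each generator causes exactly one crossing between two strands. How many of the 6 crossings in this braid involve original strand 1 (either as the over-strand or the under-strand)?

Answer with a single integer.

Answer: 3

Derivation:
Gen 1: crossing 2x3. Involves strand 1? no. Count so far: 0
Gen 2: crossing 1x3. Involves strand 1? yes. Count so far: 1
Gen 3: crossing 1x2. Involves strand 1? yes. Count so far: 2
Gen 4: crossing 1x4. Involves strand 1? yes. Count so far: 3
Gen 5: crossing 2x4. Involves strand 1? no. Count so far: 3
Gen 6: crossing 3x4. Involves strand 1? no. Count so far: 3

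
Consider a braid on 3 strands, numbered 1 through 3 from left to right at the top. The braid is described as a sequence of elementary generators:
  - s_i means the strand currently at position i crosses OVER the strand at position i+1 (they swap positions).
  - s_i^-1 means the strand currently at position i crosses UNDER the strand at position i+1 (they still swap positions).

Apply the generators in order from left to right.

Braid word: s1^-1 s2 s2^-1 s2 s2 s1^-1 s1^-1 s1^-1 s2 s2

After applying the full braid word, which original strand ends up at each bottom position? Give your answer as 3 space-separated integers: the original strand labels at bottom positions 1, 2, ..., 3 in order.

Answer: 1 2 3

Derivation:
Gen 1 (s1^-1): strand 1 crosses under strand 2. Perm now: [2 1 3]
Gen 2 (s2): strand 1 crosses over strand 3. Perm now: [2 3 1]
Gen 3 (s2^-1): strand 3 crosses under strand 1. Perm now: [2 1 3]
Gen 4 (s2): strand 1 crosses over strand 3. Perm now: [2 3 1]
Gen 5 (s2): strand 3 crosses over strand 1. Perm now: [2 1 3]
Gen 6 (s1^-1): strand 2 crosses under strand 1. Perm now: [1 2 3]
Gen 7 (s1^-1): strand 1 crosses under strand 2. Perm now: [2 1 3]
Gen 8 (s1^-1): strand 2 crosses under strand 1. Perm now: [1 2 3]
Gen 9 (s2): strand 2 crosses over strand 3. Perm now: [1 3 2]
Gen 10 (s2): strand 3 crosses over strand 2. Perm now: [1 2 3]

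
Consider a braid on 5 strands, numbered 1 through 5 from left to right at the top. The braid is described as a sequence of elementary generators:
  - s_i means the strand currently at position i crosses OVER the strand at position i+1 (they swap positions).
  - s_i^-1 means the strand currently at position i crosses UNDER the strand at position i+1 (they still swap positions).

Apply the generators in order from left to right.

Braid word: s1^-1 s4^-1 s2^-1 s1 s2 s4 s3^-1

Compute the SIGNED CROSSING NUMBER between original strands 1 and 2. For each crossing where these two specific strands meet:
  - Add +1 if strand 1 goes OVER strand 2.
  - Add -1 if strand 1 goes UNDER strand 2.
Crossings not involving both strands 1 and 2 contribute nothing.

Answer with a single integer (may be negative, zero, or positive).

Gen 1: 1 under 2. Both 1&2? yes. Contrib: -1. Sum: -1
Gen 2: crossing 4x5. Both 1&2? no. Sum: -1
Gen 3: crossing 1x3. Both 1&2? no. Sum: -1
Gen 4: crossing 2x3. Both 1&2? no. Sum: -1
Gen 5: 2 over 1. Both 1&2? yes. Contrib: -1. Sum: -2
Gen 6: crossing 5x4. Both 1&2? no. Sum: -2
Gen 7: crossing 2x4. Both 1&2? no. Sum: -2

Answer: -2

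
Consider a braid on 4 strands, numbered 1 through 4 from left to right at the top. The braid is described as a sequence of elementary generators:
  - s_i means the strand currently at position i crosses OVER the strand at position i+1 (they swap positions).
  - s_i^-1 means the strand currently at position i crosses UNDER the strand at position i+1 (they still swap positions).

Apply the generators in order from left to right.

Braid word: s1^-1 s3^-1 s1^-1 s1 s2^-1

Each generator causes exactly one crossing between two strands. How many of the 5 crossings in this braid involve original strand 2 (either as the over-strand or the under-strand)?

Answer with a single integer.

Answer: 3

Derivation:
Gen 1: crossing 1x2. Involves strand 2? yes. Count so far: 1
Gen 2: crossing 3x4. Involves strand 2? no. Count so far: 1
Gen 3: crossing 2x1. Involves strand 2? yes. Count so far: 2
Gen 4: crossing 1x2. Involves strand 2? yes. Count so far: 3
Gen 5: crossing 1x4. Involves strand 2? no. Count so far: 3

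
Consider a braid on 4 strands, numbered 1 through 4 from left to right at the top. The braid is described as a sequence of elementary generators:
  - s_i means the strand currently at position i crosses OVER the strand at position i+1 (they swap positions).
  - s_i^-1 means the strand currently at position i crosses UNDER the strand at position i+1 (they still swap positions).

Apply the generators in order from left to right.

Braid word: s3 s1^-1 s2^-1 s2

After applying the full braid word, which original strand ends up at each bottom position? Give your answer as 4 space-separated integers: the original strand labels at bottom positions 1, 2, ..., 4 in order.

Gen 1 (s3): strand 3 crosses over strand 4. Perm now: [1 2 4 3]
Gen 2 (s1^-1): strand 1 crosses under strand 2. Perm now: [2 1 4 3]
Gen 3 (s2^-1): strand 1 crosses under strand 4. Perm now: [2 4 1 3]
Gen 4 (s2): strand 4 crosses over strand 1. Perm now: [2 1 4 3]

Answer: 2 1 4 3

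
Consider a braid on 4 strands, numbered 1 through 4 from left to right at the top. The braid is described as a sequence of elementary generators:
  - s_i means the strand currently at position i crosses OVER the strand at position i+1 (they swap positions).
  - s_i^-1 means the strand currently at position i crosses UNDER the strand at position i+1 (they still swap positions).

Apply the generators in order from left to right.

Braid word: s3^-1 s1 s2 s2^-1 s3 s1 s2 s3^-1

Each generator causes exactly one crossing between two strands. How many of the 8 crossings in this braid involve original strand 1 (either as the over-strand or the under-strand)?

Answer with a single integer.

Answer: 4

Derivation:
Gen 1: crossing 3x4. Involves strand 1? no. Count so far: 0
Gen 2: crossing 1x2. Involves strand 1? yes. Count so far: 1
Gen 3: crossing 1x4. Involves strand 1? yes. Count so far: 2
Gen 4: crossing 4x1. Involves strand 1? yes. Count so far: 3
Gen 5: crossing 4x3. Involves strand 1? no. Count so far: 3
Gen 6: crossing 2x1. Involves strand 1? yes. Count so far: 4
Gen 7: crossing 2x3. Involves strand 1? no. Count so far: 4
Gen 8: crossing 2x4. Involves strand 1? no. Count so far: 4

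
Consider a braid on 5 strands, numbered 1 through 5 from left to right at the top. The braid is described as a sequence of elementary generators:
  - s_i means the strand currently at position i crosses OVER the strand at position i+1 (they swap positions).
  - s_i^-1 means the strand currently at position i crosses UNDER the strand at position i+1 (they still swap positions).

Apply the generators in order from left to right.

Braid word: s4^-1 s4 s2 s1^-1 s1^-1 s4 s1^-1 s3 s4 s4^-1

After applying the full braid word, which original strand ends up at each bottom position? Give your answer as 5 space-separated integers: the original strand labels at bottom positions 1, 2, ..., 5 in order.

Gen 1 (s4^-1): strand 4 crosses under strand 5. Perm now: [1 2 3 5 4]
Gen 2 (s4): strand 5 crosses over strand 4. Perm now: [1 2 3 4 5]
Gen 3 (s2): strand 2 crosses over strand 3. Perm now: [1 3 2 4 5]
Gen 4 (s1^-1): strand 1 crosses under strand 3. Perm now: [3 1 2 4 5]
Gen 5 (s1^-1): strand 3 crosses under strand 1. Perm now: [1 3 2 4 5]
Gen 6 (s4): strand 4 crosses over strand 5. Perm now: [1 3 2 5 4]
Gen 7 (s1^-1): strand 1 crosses under strand 3. Perm now: [3 1 2 5 4]
Gen 8 (s3): strand 2 crosses over strand 5. Perm now: [3 1 5 2 4]
Gen 9 (s4): strand 2 crosses over strand 4. Perm now: [3 1 5 4 2]
Gen 10 (s4^-1): strand 4 crosses under strand 2. Perm now: [3 1 5 2 4]

Answer: 3 1 5 2 4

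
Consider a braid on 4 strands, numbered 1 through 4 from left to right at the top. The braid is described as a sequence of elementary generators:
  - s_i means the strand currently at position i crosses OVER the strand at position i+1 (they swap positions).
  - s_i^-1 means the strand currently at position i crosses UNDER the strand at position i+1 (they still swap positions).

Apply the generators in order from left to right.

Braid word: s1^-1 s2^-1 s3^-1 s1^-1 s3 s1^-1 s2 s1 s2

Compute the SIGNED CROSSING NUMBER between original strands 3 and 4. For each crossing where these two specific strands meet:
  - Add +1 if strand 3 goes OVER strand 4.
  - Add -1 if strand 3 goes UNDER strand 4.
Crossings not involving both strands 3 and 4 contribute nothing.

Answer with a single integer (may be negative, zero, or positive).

Gen 1: crossing 1x2. Both 3&4? no. Sum: 0
Gen 2: crossing 1x3. Both 3&4? no. Sum: 0
Gen 3: crossing 1x4. Both 3&4? no. Sum: 0
Gen 4: crossing 2x3. Both 3&4? no. Sum: 0
Gen 5: crossing 4x1. Both 3&4? no. Sum: 0
Gen 6: crossing 3x2. Both 3&4? no. Sum: 0
Gen 7: crossing 3x1. Both 3&4? no. Sum: 0
Gen 8: crossing 2x1. Both 3&4? no. Sum: 0
Gen 9: crossing 2x3. Both 3&4? no. Sum: 0

Answer: 0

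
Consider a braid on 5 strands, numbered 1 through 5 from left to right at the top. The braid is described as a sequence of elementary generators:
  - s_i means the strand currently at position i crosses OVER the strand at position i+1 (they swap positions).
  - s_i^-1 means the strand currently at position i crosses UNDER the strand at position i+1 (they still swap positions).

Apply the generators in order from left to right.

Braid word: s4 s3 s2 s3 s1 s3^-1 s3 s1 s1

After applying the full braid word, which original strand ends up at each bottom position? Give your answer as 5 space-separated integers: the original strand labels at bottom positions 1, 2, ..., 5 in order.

Gen 1 (s4): strand 4 crosses over strand 5. Perm now: [1 2 3 5 4]
Gen 2 (s3): strand 3 crosses over strand 5. Perm now: [1 2 5 3 4]
Gen 3 (s2): strand 2 crosses over strand 5. Perm now: [1 5 2 3 4]
Gen 4 (s3): strand 2 crosses over strand 3. Perm now: [1 5 3 2 4]
Gen 5 (s1): strand 1 crosses over strand 5. Perm now: [5 1 3 2 4]
Gen 6 (s3^-1): strand 3 crosses under strand 2. Perm now: [5 1 2 3 4]
Gen 7 (s3): strand 2 crosses over strand 3. Perm now: [5 1 3 2 4]
Gen 8 (s1): strand 5 crosses over strand 1. Perm now: [1 5 3 2 4]
Gen 9 (s1): strand 1 crosses over strand 5. Perm now: [5 1 3 2 4]

Answer: 5 1 3 2 4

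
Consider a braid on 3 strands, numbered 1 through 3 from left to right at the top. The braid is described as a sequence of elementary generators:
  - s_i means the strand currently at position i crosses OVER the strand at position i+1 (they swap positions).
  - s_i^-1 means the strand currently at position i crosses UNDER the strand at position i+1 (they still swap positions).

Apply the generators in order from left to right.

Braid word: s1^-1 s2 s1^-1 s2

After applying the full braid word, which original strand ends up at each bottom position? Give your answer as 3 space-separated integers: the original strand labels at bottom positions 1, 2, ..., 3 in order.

Gen 1 (s1^-1): strand 1 crosses under strand 2. Perm now: [2 1 3]
Gen 2 (s2): strand 1 crosses over strand 3. Perm now: [2 3 1]
Gen 3 (s1^-1): strand 2 crosses under strand 3. Perm now: [3 2 1]
Gen 4 (s2): strand 2 crosses over strand 1. Perm now: [3 1 2]

Answer: 3 1 2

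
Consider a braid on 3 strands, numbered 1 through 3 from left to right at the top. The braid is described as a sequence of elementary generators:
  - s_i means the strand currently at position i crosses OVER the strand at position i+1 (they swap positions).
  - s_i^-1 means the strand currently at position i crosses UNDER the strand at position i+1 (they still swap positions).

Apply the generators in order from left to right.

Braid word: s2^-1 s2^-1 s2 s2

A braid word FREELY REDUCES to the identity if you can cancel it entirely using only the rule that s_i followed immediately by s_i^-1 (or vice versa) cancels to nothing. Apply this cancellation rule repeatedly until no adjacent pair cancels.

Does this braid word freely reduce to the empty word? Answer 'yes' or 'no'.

Gen 1 (s2^-1): push. Stack: [s2^-1]
Gen 2 (s2^-1): push. Stack: [s2^-1 s2^-1]
Gen 3 (s2): cancels prior s2^-1. Stack: [s2^-1]
Gen 4 (s2): cancels prior s2^-1. Stack: []
Reduced word: (empty)

Answer: yes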